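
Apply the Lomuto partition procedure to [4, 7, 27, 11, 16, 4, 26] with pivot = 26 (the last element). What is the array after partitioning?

Lomuto partition with pivot = 26:

Initial array: [4, 7, 27, 11, 16, 4, 26]

arr[0]=4 <= 26: swap with position 0, array becomes [4, 7, 27, 11, 16, 4, 26]
arr[1]=7 <= 26: swap with position 1, array becomes [4, 7, 27, 11, 16, 4, 26]
arr[2]=27 > 26: no swap
arr[3]=11 <= 26: swap with position 2, array becomes [4, 7, 11, 27, 16, 4, 26]
arr[4]=16 <= 26: swap with position 3, array becomes [4, 7, 11, 16, 27, 4, 26]
arr[5]=4 <= 26: swap with position 4, array becomes [4, 7, 11, 16, 4, 27, 26]

Place pivot at position 5: [4, 7, 11, 16, 4, 26, 27]
Pivot position: 5

After partitioning with pivot 26, the array becomes [4, 7, 11, 16, 4, 26, 27]. The pivot is placed at index 5. All elements to the left of the pivot are <= 26, and all elements to the right are > 26.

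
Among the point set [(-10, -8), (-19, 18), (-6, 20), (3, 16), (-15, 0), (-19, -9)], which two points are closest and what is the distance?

Computing all pairwise distances among 6 points:

d((-10, -8), (-19, 18)) = 27.5136
d((-10, -8), (-6, 20)) = 28.2843
d((-10, -8), (3, 16)) = 27.2947
d((-10, -8), (-15, 0)) = 9.434
d((-10, -8), (-19, -9)) = 9.0554 <-- minimum
d((-19, 18), (-6, 20)) = 13.1529
d((-19, 18), (3, 16)) = 22.0907
d((-19, 18), (-15, 0)) = 18.4391
d((-19, 18), (-19, -9)) = 27.0
d((-6, 20), (3, 16)) = 9.8489
d((-6, 20), (-15, 0)) = 21.9317
d((-6, 20), (-19, -9)) = 31.7805
d((3, 16), (-15, 0)) = 24.0832
d((3, 16), (-19, -9)) = 33.3017
d((-15, 0), (-19, -9)) = 9.8489

Closest pair: (-10, -8) and (-19, -9) with distance 9.0554

The closest pair is (-10, -8) and (-19, -9) with Euclidean distance 9.0554. For 6 points, brute-force pairwise comparison is shown above. For large n, the divide-and-conquer algorithm (sort by x, recurse on halves, check the dividing strip) achieves O(n log n).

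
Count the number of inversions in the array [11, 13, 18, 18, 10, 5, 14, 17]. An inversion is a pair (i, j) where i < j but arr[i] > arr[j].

Finding inversions in [11, 13, 18, 18, 10, 5, 14, 17]:

(0, 4): arr[0]=11 > arr[4]=10
(0, 5): arr[0]=11 > arr[5]=5
(1, 4): arr[1]=13 > arr[4]=10
(1, 5): arr[1]=13 > arr[5]=5
(2, 4): arr[2]=18 > arr[4]=10
(2, 5): arr[2]=18 > arr[5]=5
(2, 6): arr[2]=18 > arr[6]=14
(2, 7): arr[2]=18 > arr[7]=17
(3, 4): arr[3]=18 > arr[4]=10
(3, 5): arr[3]=18 > arr[5]=5
(3, 6): arr[3]=18 > arr[6]=14
(3, 7): arr[3]=18 > arr[7]=17
(4, 5): arr[4]=10 > arr[5]=5

Total inversions: 13

The array has 13 inversion(s): (0,4), (0,5), (1,4), (1,5), (2,4), (2,5), (2,6), (2,7), (3,4), (3,5), (3,6), (3,7), (4,5). Each pair (i,j) satisfies i < j and arr[i] > arr[j].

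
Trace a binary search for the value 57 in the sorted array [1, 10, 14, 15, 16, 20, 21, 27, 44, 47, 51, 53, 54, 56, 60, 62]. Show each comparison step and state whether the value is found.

Binary search for 57 in [1, 10, 14, 15, 16, 20, 21, 27, 44, 47, 51, 53, 54, 56, 60, 62]:

lo=0, hi=15, mid=7, arr[mid]=27 -> 27 < 57, search right half
lo=8, hi=15, mid=11, arr[mid]=53 -> 53 < 57, search right half
lo=12, hi=15, mid=13, arr[mid]=56 -> 56 < 57, search right half
lo=14, hi=15, mid=14, arr[mid]=60 -> 60 > 57, search left half
lo=14 > hi=13, target 57 not found

Binary search determines that 57 is not in the array after 4 comparisons. The search space was exhausted without finding the target.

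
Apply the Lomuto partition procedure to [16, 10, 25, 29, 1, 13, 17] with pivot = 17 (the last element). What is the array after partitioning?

Lomuto partition with pivot = 17:

Initial array: [16, 10, 25, 29, 1, 13, 17]

arr[0]=16 <= 17: swap with position 0, array becomes [16, 10, 25, 29, 1, 13, 17]
arr[1]=10 <= 17: swap with position 1, array becomes [16, 10, 25, 29, 1, 13, 17]
arr[2]=25 > 17: no swap
arr[3]=29 > 17: no swap
arr[4]=1 <= 17: swap with position 2, array becomes [16, 10, 1, 29, 25, 13, 17]
arr[5]=13 <= 17: swap with position 3, array becomes [16, 10, 1, 13, 25, 29, 17]

Place pivot at position 4: [16, 10, 1, 13, 17, 29, 25]
Pivot position: 4

After partitioning with pivot 17, the array becomes [16, 10, 1, 13, 17, 29, 25]. The pivot is placed at index 4. All elements to the left of the pivot are <= 17, and all elements to the right are > 17.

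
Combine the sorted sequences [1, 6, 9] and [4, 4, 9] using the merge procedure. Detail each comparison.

Merging process:

Compare 1 vs 4: take 1 from left. Merged: [1]
Compare 6 vs 4: take 4 from right. Merged: [1, 4]
Compare 6 vs 4: take 4 from right. Merged: [1, 4, 4]
Compare 6 vs 9: take 6 from left. Merged: [1, 4, 4, 6]
Compare 9 vs 9: take 9 from left. Merged: [1, 4, 4, 6, 9]
Append remaining from right: [9]. Merged: [1, 4, 4, 6, 9, 9]

Final merged array: [1, 4, 4, 6, 9, 9]
Total comparisons: 5

The merged array is [1, 4, 4, 6, 9, 9], requiring 5 comparisons. The merge step runs in O(n) time where n is the total number of elements.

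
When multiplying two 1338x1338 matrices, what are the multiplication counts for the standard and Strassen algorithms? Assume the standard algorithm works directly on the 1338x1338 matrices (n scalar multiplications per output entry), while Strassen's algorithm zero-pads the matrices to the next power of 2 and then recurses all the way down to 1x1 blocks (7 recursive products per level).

Matrix multiplication for 1338x1338 matrices:

Strassen's algorithm requires power-of-2 dimensions. Pad 1338x1338 to 2048x2048 (next power of 2).

Standard algorithm: 1338^3 = 2395346472 multiplications
Strassen's algorithm: 7^(log2(2048)) = 7^11 = 1977326743 multiplications
Savings: 2395346472 - 1977326743 = 418019729 multiplications

Standard: 2395346472 multiplications (1338^3). Strassen: 1977326743 multiplications (7^11, after padding to 2048x2048). Strassen reduces 8 recursive multiplications to 7 at each level.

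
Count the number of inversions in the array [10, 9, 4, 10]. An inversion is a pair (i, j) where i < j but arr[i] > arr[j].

Finding inversions in [10, 9, 4, 10]:

(0, 1): arr[0]=10 > arr[1]=9
(0, 2): arr[0]=10 > arr[2]=4
(1, 2): arr[1]=9 > arr[2]=4

Total inversions: 3

The array has 3 inversion(s): (0,1), (0,2), (1,2). Each pair (i,j) satisfies i < j and arr[i] > arr[j].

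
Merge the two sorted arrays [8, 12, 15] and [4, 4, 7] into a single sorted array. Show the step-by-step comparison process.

Merging process:

Compare 8 vs 4: take 4 from right. Merged: [4]
Compare 8 vs 4: take 4 from right. Merged: [4, 4]
Compare 8 vs 7: take 7 from right. Merged: [4, 4, 7]
Append remaining from left: [8, 12, 15]. Merged: [4, 4, 7, 8, 12, 15]

Final merged array: [4, 4, 7, 8, 12, 15]
Total comparisons: 3

The merged array is [4, 4, 7, 8, 12, 15], requiring 3 comparisons. The merge step runs in O(n) time where n is the total number of elements.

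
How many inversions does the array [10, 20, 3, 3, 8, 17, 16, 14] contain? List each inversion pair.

Finding inversions in [10, 20, 3, 3, 8, 17, 16, 14]:

(0, 2): arr[0]=10 > arr[2]=3
(0, 3): arr[0]=10 > arr[3]=3
(0, 4): arr[0]=10 > arr[4]=8
(1, 2): arr[1]=20 > arr[2]=3
(1, 3): arr[1]=20 > arr[3]=3
(1, 4): arr[1]=20 > arr[4]=8
(1, 5): arr[1]=20 > arr[5]=17
(1, 6): arr[1]=20 > arr[6]=16
(1, 7): arr[1]=20 > arr[7]=14
(5, 6): arr[5]=17 > arr[6]=16
(5, 7): arr[5]=17 > arr[7]=14
(6, 7): arr[6]=16 > arr[7]=14

Total inversions: 12

The array has 12 inversion(s): (0,2), (0,3), (0,4), (1,2), (1,3), (1,4), (1,5), (1,6), (1,7), (5,6), (5,7), (6,7). Each pair (i,j) satisfies i < j and arr[i] > arr[j].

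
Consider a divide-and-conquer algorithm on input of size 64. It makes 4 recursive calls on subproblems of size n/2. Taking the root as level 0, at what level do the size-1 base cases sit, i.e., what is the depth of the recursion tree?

For divide and conquer with division factor 2:

Problem sizes at each level:
Level 0: 64
Level 1: 32
Level 2: 16
Level 3: 8
Level 4: 4
Level 5: 2
Level 6: 1

The root is level 0 and the size-1 base case is level 6 (the tree spans levels 0 through 6, i.e. 7 levels counting the root), so the depth is the number of divisions: log_2(64) = 6

The recursion tree depth is log_2(64) = 6. At each level, the problem size is divided by 2, so it takes 6 divisions to reduce to a base case of size 1. The algorithm makes 4 recursive calls at each level.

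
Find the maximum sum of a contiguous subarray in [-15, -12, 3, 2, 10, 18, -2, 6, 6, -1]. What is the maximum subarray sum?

Using Kadane's algorithm on [-15, -12, 3, 2, 10, 18, -2, 6, 6, -1]:

Scanning through the array:
Position 1 (value -12): max_ending_here = -12, max_so_far = -12
Position 2 (value 3): max_ending_here = 3, max_so_far = 3
Position 3 (value 2): max_ending_here = 5, max_so_far = 5
Position 4 (value 10): max_ending_here = 15, max_so_far = 15
Position 5 (value 18): max_ending_here = 33, max_so_far = 33
Position 6 (value -2): max_ending_here = 31, max_so_far = 33
Position 7 (value 6): max_ending_here = 37, max_so_far = 37
Position 8 (value 6): max_ending_here = 43, max_so_far = 43
Position 9 (value -1): max_ending_here = 42, max_so_far = 43

Maximum subarray: [3, 2, 10, 18, -2, 6, 6]
Maximum sum: 43

The maximum subarray is [3, 2, 10, 18, -2, 6, 6] with sum 43. This subarray runs from index 2 to index 8.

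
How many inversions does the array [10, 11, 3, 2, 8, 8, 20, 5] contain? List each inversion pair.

Finding inversions in [10, 11, 3, 2, 8, 8, 20, 5]:

(0, 2): arr[0]=10 > arr[2]=3
(0, 3): arr[0]=10 > arr[3]=2
(0, 4): arr[0]=10 > arr[4]=8
(0, 5): arr[0]=10 > arr[5]=8
(0, 7): arr[0]=10 > arr[7]=5
(1, 2): arr[1]=11 > arr[2]=3
(1, 3): arr[1]=11 > arr[3]=2
(1, 4): arr[1]=11 > arr[4]=8
(1, 5): arr[1]=11 > arr[5]=8
(1, 7): arr[1]=11 > arr[7]=5
(2, 3): arr[2]=3 > arr[3]=2
(4, 7): arr[4]=8 > arr[7]=5
(5, 7): arr[5]=8 > arr[7]=5
(6, 7): arr[6]=20 > arr[7]=5

Total inversions: 14

The array has 14 inversion(s): (0,2), (0,3), (0,4), (0,5), (0,7), (1,2), (1,3), (1,4), (1,5), (1,7), (2,3), (4,7), (5,7), (6,7). Each pair (i,j) satisfies i < j and arr[i] > arr[j].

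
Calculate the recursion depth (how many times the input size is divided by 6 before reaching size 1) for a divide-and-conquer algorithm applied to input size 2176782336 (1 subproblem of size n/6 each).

For divide and conquer with division factor 6:

Problem sizes at each level:
Level 0: 2176782336
Level 1: 362797056
Level 2: 60466176
Level 3: 10077696
Level 4: 1679616
Level 5: 279936
Level 6: 46656
Level 7: 7776
Level 8: 1296
Level 9: 216
Level 10: 36
Level 11: 6
Level 12: 1

The root is level 0 and the size-1 base case is level 12 (the tree spans levels 0 through 12, i.e. 13 levels counting the root), so the depth is the number of divisions: log_6(2176782336) = 12

The recursion tree depth is log_6(2176782336) = 12. At each level, the problem size is divided by 6, so it takes 12 divisions to reduce to a base case of size 1. The algorithm makes 1 recursive call at each level.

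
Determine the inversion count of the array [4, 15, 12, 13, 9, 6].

Finding inversions in [4, 15, 12, 13, 9, 6]:

(1, 2): arr[1]=15 > arr[2]=12
(1, 3): arr[1]=15 > arr[3]=13
(1, 4): arr[1]=15 > arr[4]=9
(1, 5): arr[1]=15 > arr[5]=6
(2, 4): arr[2]=12 > arr[4]=9
(2, 5): arr[2]=12 > arr[5]=6
(3, 4): arr[3]=13 > arr[4]=9
(3, 5): arr[3]=13 > arr[5]=6
(4, 5): arr[4]=9 > arr[5]=6

Total inversions: 9

The array has 9 inversion(s): (1,2), (1,3), (1,4), (1,5), (2,4), (2,5), (3,4), (3,5), (4,5). Each pair (i,j) satisfies i < j and arr[i] > arr[j].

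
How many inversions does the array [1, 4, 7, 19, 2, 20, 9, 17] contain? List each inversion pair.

Finding inversions in [1, 4, 7, 19, 2, 20, 9, 17]:

(1, 4): arr[1]=4 > arr[4]=2
(2, 4): arr[2]=7 > arr[4]=2
(3, 4): arr[3]=19 > arr[4]=2
(3, 6): arr[3]=19 > arr[6]=9
(3, 7): arr[3]=19 > arr[7]=17
(5, 6): arr[5]=20 > arr[6]=9
(5, 7): arr[5]=20 > arr[7]=17

Total inversions: 7

The array has 7 inversion(s): (1,4), (2,4), (3,4), (3,6), (3,7), (5,6), (5,7). Each pair (i,j) satisfies i < j and arr[i] > arr[j].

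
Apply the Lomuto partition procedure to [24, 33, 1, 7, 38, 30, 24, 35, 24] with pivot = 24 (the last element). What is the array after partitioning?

Lomuto partition with pivot = 24:

Initial array: [24, 33, 1, 7, 38, 30, 24, 35, 24]

arr[0]=24 <= 24: swap with position 0, array becomes [24, 33, 1, 7, 38, 30, 24, 35, 24]
arr[1]=33 > 24: no swap
arr[2]=1 <= 24: swap with position 1, array becomes [24, 1, 33, 7, 38, 30, 24, 35, 24]
arr[3]=7 <= 24: swap with position 2, array becomes [24, 1, 7, 33, 38, 30, 24, 35, 24]
arr[4]=38 > 24: no swap
arr[5]=30 > 24: no swap
arr[6]=24 <= 24: swap with position 3, array becomes [24, 1, 7, 24, 38, 30, 33, 35, 24]
arr[7]=35 > 24: no swap

Place pivot at position 4: [24, 1, 7, 24, 24, 30, 33, 35, 38]
Pivot position: 4

After partitioning with pivot 24, the array becomes [24, 1, 7, 24, 24, 30, 33, 35, 38]. The pivot is placed at index 4. All elements to the left of the pivot are <= 24, and all elements to the right are > 24.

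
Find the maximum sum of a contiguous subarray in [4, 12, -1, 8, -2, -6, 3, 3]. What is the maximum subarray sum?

Using Kadane's algorithm on [4, 12, -1, 8, -2, -6, 3, 3]:

Scanning through the array:
Position 1 (value 12): max_ending_here = 16, max_so_far = 16
Position 2 (value -1): max_ending_here = 15, max_so_far = 16
Position 3 (value 8): max_ending_here = 23, max_so_far = 23
Position 4 (value -2): max_ending_here = 21, max_so_far = 23
Position 5 (value -6): max_ending_here = 15, max_so_far = 23
Position 6 (value 3): max_ending_here = 18, max_so_far = 23
Position 7 (value 3): max_ending_here = 21, max_so_far = 23

Maximum subarray: [4, 12, -1, 8]
Maximum sum: 23

The maximum subarray is [4, 12, -1, 8] with sum 23. This subarray runs from index 0 to index 3.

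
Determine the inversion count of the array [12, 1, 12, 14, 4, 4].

Finding inversions in [12, 1, 12, 14, 4, 4]:

(0, 1): arr[0]=12 > arr[1]=1
(0, 4): arr[0]=12 > arr[4]=4
(0, 5): arr[0]=12 > arr[5]=4
(2, 4): arr[2]=12 > arr[4]=4
(2, 5): arr[2]=12 > arr[5]=4
(3, 4): arr[3]=14 > arr[4]=4
(3, 5): arr[3]=14 > arr[5]=4

Total inversions: 7

The array has 7 inversion(s): (0,1), (0,4), (0,5), (2,4), (2,5), (3,4), (3,5). Each pair (i,j) satisfies i < j and arr[i] > arr[j].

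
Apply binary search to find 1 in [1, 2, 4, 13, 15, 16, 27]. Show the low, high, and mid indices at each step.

Binary search for 1 in [1, 2, 4, 13, 15, 16, 27]:

lo=0, hi=6, mid=3, arr[mid]=13 -> 13 > 1, search left half
lo=0, hi=2, mid=1, arr[mid]=2 -> 2 > 1, search left half
lo=0, hi=0, mid=0, arr[mid]=1 -> Found target at index 0!

Binary search finds 1 at index 0 after 3 comparisons. The search repeatedly halves the search space by comparing with the middle element.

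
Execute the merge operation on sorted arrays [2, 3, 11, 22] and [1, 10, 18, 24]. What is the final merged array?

Merging process:

Compare 2 vs 1: take 1 from right. Merged: [1]
Compare 2 vs 10: take 2 from left. Merged: [1, 2]
Compare 3 vs 10: take 3 from left. Merged: [1, 2, 3]
Compare 11 vs 10: take 10 from right. Merged: [1, 2, 3, 10]
Compare 11 vs 18: take 11 from left. Merged: [1, 2, 3, 10, 11]
Compare 22 vs 18: take 18 from right. Merged: [1, 2, 3, 10, 11, 18]
Compare 22 vs 24: take 22 from left. Merged: [1, 2, 3, 10, 11, 18, 22]
Append remaining from right: [24]. Merged: [1, 2, 3, 10, 11, 18, 22, 24]

Final merged array: [1, 2, 3, 10, 11, 18, 22, 24]
Total comparisons: 7

The merged array is [1, 2, 3, 10, 11, 18, 22, 24], requiring 7 comparisons. The merge step runs in O(n) time where n is the total number of elements.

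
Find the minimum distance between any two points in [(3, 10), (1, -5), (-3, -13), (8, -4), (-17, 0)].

Computing all pairwise distances among 5 points:

d((3, 10), (1, -5)) = 15.1327
d((3, 10), (-3, -13)) = 23.7697
d((3, 10), (8, -4)) = 14.8661
d((3, 10), (-17, 0)) = 22.3607
d((1, -5), (-3, -13)) = 8.9443
d((1, -5), (8, -4)) = 7.0711 <-- minimum
d((1, -5), (-17, 0)) = 18.6815
d((-3, -13), (8, -4)) = 14.2127
d((-3, -13), (-17, 0)) = 19.105
d((8, -4), (-17, 0)) = 25.318

Closest pair: (1, -5) and (8, -4) with distance 7.0711

The closest pair is (1, -5) and (8, -4) with Euclidean distance 7.0711. For 5 points, brute-force pairwise comparison is shown above. For large n, the divide-and-conquer algorithm (sort by x, recurse on halves, check the dividing strip) achieves O(n log n).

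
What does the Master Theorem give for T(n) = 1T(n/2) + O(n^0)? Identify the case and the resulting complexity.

Master Theorem for T(n) = 1T(n/2) + O(n^0):

a = 1, b = 2, c = 0
log_b(a) = log_2(1) = 0.0000

Case 2: c = 0 = log_2(1) = 0.0000
T(n) = O(n^0 log n) = O(log n)

For T(n) = 1T(n/2) + O(n^0): log_2(1) = 0.0000. This is Case 2 of the Master Theorem (c = log_b(a), equal work at all levels), giving O(log n).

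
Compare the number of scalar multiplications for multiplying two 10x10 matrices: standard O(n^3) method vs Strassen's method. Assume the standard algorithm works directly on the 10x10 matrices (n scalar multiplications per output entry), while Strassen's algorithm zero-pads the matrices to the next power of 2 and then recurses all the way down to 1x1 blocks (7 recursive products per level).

Matrix multiplication for 10x10 matrices:

Strassen's algorithm requires power-of-2 dimensions. Pad 10x10 to 16x16 (next power of 2).

Standard algorithm: 10^3 = 1000 multiplications
Strassen's algorithm: 7^(log2(16)) = 7^4 = 2401 multiplications
Difference: 1000 - 2401 = -1401 (Strassen uses MORE here due to padding overhead — for small or just-over-power-of-2 n, padding can outweigh the per-level savings)

Standard: 1000 multiplications (10^3). Strassen: 2401 multiplications (7^4, after padding to 16x16). Strassen reduces 8 recursive multiplications to 7 at each level.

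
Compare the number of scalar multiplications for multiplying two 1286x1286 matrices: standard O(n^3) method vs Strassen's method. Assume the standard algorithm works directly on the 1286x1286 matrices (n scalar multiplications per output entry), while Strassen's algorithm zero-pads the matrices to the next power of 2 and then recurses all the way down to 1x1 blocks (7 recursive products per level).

Matrix multiplication for 1286x1286 matrices:

Strassen's algorithm requires power-of-2 dimensions. Pad 1286x1286 to 2048x2048 (next power of 2).

Standard algorithm: 1286^3 = 2126781656 multiplications
Strassen's algorithm: 7^(log2(2048)) = 7^11 = 1977326743 multiplications
Savings: 2126781656 - 1977326743 = 149454913 multiplications

Standard: 2126781656 multiplications (1286^3). Strassen: 1977326743 multiplications (7^11, after padding to 2048x2048). Strassen reduces 8 recursive multiplications to 7 at each level.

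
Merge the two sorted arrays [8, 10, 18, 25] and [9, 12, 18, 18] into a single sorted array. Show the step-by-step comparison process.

Merging process:

Compare 8 vs 9: take 8 from left. Merged: [8]
Compare 10 vs 9: take 9 from right. Merged: [8, 9]
Compare 10 vs 12: take 10 from left. Merged: [8, 9, 10]
Compare 18 vs 12: take 12 from right. Merged: [8, 9, 10, 12]
Compare 18 vs 18: take 18 from left. Merged: [8, 9, 10, 12, 18]
Compare 25 vs 18: take 18 from right. Merged: [8, 9, 10, 12, 18, 18]
Compare 25 vs 18: take 18 from right. Merged: [8, 9, 10, 12, 18, 18, 18]
Append remaining from left: [25]. Merged: [8, 9, 10, 12, 18, 18, 18, 25]

Final merged array: [8, 9, 10, 12, 18, 18, 18, 25]
Total comparisons: 7

The merged array is [8, 9, 10, 12, 18, 18, 18, 25], requiring 7 comparisons. The merge step runs in O(n) time where n is the total number of elements.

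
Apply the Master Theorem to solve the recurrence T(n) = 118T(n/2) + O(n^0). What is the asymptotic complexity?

Master Theorem for T(n) = 118T(n/2) + O(n^0):

a = 118, b = 2, c = 0
log_b(a) = log_2(118) = 6.8826

Case 1: c = 0 < log_2(118) = 6.8826
T(n) = O(n^(log_2 118))

For T(n) = 118T(n/2) + O(n^0): log_2(118) = 6.8826. This is Case 1 of the Master Theorem (c < log_b(a), work dominated by leaves), giving O(n^(log_2 118)).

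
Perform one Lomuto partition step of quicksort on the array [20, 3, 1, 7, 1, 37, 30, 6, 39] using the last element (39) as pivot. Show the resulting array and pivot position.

Lomuto partition with pivot = 39:

Initial array: [20, 3, 1, 7, 1, 37, 30, 6, 39]

arr[0]=20 <= 39: swap with position 0, array becomes [20, 3, 1, 7, 1, 37, 30, 6, 39]
arr[1]=3 <= 39: swap with position 1, array becomes [20, 3, 1, 7, 1, 37, 30, 6, 39]
arr[2]=1 <= 39: swap with position 2, array becomes [20, 3, 1, 7, 1, 37, 30, 6, 39]
arr[3]=7 <= 39: swap with position 3, array becomes [20, 3, 1, 7, 1, 37, 30, 6, 39]
arr[4]=1 <= 39: swap with position 4, array becomes [20, 3, 1, 7, 1, 37, 30, 6, 39]
arr[5]=37 <= 39: swap with position 5, array becomes [20, 3, 1, 7, 1, 37, 30, 6, 39]
arr[6]=30 <= 39: swap with position 6, array becomes [20, 3, 1, 7, 1, 37, 30, 6, 39]
arr[7]=6 <= 39: swap with position 7, array becomes [20, 3, 1, 7, 1, 37, 30, 6, 39]

Place pivot at position 8: [20, 3, 1, 7, 1, 37, 30, 6, 39]
Pivot position: 8

After partitioning with pivot 39, the array becomes [20, 3, 1, 7, 1, 37, 30, 6, 39]. The pivot is placed at index 8. All elements to the left of the pivot are <= 39, and all elements to the right are > 39.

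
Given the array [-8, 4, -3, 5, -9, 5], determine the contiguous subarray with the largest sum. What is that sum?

Using Kadane's algorithm on [-8, 4, -3, 5, -9, 5]:

Scanning through the array:
Position 1 (value 4): max_ending_here = 4, max_so_far = 4
Position 2 (value -3): max_ending_here = 1, max_so_far = 4
Position 3 (value 5): max_ending_here = 6, max_so_far = 6
Position 4 (value -9): max_ending_here = -3, max_so_far = 6
Position 5 (value 5): max_ending_here = 5, max_so_far = 6

Maximum subarray: [4, -3, 5]
Maximum sum: 6

The maximum subarray is [4, -3, 5] with sum 6. This subarray runs from index 1 to index 3.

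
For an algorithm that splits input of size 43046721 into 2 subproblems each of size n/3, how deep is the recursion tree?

For divide and conquer with division factor 3:

Problem sizes at each level:
Level 0: 43046721
Level 1: 14348907
Level 2: 4782969
Level 3: 1594323
Level 4: 531441
Level 5: 177147
Level 6: 59049
Level 7: 19683
Level 8: 6561
Level 9: 2187
Level 10: 729
Level 11: 243
Level 12: 81
Level 13: 27
Level 14: 9
Level 15: 3
Level 16: 1

The root is level 0 and the size-1 base case is level 16 (the tree spans levels 0 through 16, i.e. 17 levels counting the root), so the depth is the number of divisions: log_3(43046721) = 16

The recursion tree depth is log_3(43046721) = 16. At each level, the problem size is divided by 3, so it takes 16 divisions to reduce to a base case of size 1. The algorithm makes 2 recursive calls at each level.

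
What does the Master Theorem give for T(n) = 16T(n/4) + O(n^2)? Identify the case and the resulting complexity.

Master Theorem for T(n) = 16T(n/4) + O(n^2):

a = 16, b = 4, c = 2
log_b(a) = log_4(16) = 2.0000

Case 2: c = 2 = log_4(16) = 2.0000
T(n) = O(n^2 log n) = O(n^2 log n)

For T(n) = 16T(n/4) + O(n^2): log_4(16) = 2.0000. This is Case 2 of the Master Theorem (c = log_b(a), equal work at all levels), giving O(n^2 log n).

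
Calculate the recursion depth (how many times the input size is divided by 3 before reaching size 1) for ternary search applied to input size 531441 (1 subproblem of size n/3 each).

For divide and conquer with division factor 3:

Problem sizes at each level:
Level 0: 531441
Level 1: 177147
Level 2: 59049
Level 3: 19683
Level 4: 6561
Level 5: 2187
Level 6: 729
Level 7: 243
Level 8: 81
Level 9: 27
Level 10: 9
Level 11: 3
Level 12: 1

The root is level 0 and the size-1 base case is level 12 (the tree spans levels 0 through 12, i.e. 13 levels counting the root), so the depth is the number of divisions: log_3(531441) = 12

The recursion tree depth is log_3(531441) = 12. At each level, the problem size is divided by 3, so it takes 12 divisions to reduce to a base case of size 1. The algorithm makes 1 recursive call at each level.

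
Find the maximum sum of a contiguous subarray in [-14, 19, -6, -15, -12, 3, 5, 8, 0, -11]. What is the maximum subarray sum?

Using Kadane's algorithm on [-14, 19, -6, -15, -12, 3, 5, 8, 0, -11]:

Scanning through the array:
Position 1 (value 19): max_ending_here = 19, max_so_far = 19
Position 2 (value -6): max_ending_here = 13, max_so_far = 19
Position 3 (value -15): max_ending_here = -2, max_so_far = 19
Position 4 (value -12): max_ending_here = -12, max_so_far = 19
Position 5 (value 3): max_ending_here = 3, max_so_far = 19
Position 6 (value 5): max_ending_here = 8, max_so_far = 19
Position 7 (value 8): max_ending_here = 16, max_so_far = 19
Position 8 (value 0): max_ending_here = 16, max_so_far = 19
Position 9 (value -11): max_ending_here = 5, max_so_far = 19

Maximum subarray: [19]
Maximum sum: 19

The maximum subarray is [19] with sum 19. This subarray runs from index 1 to index 1.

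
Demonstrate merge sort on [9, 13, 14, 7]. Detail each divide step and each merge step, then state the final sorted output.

Merge sort trace:

Split: [9, 13, 14, 7] -> [9, 13] and [14, 7]
  Split: [9, 13] -> [9] and [13]
  Merge: [9] + [13] -> [9, 13]
  Split: [14, 7] -> [14] and [7]
  Merge: [14] + [7] -> [7, 14]
Merge: [9, 13] + [7, 14] -> [7, 9, 13, 14]

Final sorted array: [7, 9, 13, 14]

The merge sort proceeds by recursively splitting the array and merging sorted halves.
After all merges, the sorted array is [7, 9, 13, 14].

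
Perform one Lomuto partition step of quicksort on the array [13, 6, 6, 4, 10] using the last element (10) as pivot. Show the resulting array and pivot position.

Lomuto partition with pivot = 10:

Initial array: [13, 6, 6, 4, 10]

arr[0]=13 > 10: no swap
arr[1]=6 <= 10: swap with position 0, array becomes [6, 13, 6, 4, 10]
arr[2]=6 <= 10: swap with position 1, array becomes [6, 6, 13, 4, 10]
arr[3]=4 <= 10: swap with position 2, array becomes [6, 6, 4, 13, 10]

Place pivot at position 3: [6, 6, 4, 10, 13]
Pivot position: 3

After partitioning with pivot 10, the array becomes [6, 6, 4, 10, 13]. The pivot is placed at index 3. All elements to the left of the pivot are <= 10, and all elements to the right are > 10.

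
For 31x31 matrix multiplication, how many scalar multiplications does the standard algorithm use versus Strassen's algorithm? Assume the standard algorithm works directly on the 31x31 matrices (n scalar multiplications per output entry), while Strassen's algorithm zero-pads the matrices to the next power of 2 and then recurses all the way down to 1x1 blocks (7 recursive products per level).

Matrix multiplication for 31x31 matrices:

Strassen's algorithm requires power-of-2 dimensions. Pad 31x31 to 32x32 (next power of 2).

Standard algorithm: 31^3 = 29791 multiplications
Strassen's algorithm: 7^(log2(32)) = 7^5 = 16807 multiplications
Savings: 29791 - 16807 = 12984 multiplications

Standard: 29791 multiplications (31^3). Strassen: 16807 multiplications (7^5, after padding to 32x32). Strassen reduces 8 recursive multiplications to 7 at each level.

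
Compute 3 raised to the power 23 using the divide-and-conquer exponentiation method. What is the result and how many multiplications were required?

Computing 3^23 by squaring (build up from 3^1; each line after the first costs one multiplication):

3^1 = 3
3^2 = (3^1)^2 = 3^2 = 9
3^4 = (3^2)^2 = 9^2 = 81
3^5 = 3 * 3^4 = 3 * 81 = 243
3^10 = (3^5)^2 = 243^2 = 59049
3^11 = 3 * 3^10 = 3 * 59049 = 177147
3^22 = (3^11)^2 = 177147^2 = 31381059609
3^23 = 3 * 3^22 = 3 * 31381059609 = 94143178827

Result: 94143178827
Multiplications needed: 7 (7 lines after 3^1)

3^23 = 94143178827. Using exponentiation by squaring, this requires 7 multiplications. The key idea: if the exponent is even, square the half-power; if odd, multiply by the base once.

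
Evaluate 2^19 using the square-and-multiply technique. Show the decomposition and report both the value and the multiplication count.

Computing 2^19 by squaring (build up from 2^1; each line after the first costs one multiplication):

2^1 = 2
2^2 = (2^1)^2 = 2^2 = 4
2^4 = (2^2)^2 = 4^2 = 16
2^8 = (2^4)^2 = 16^2 = 256
2^9 = 2 * 2^8 = 2 * 256 = 512
2^18 = (2^9)^2 = 512^2 = 262144
2^19 = 2 * 2^18 = 2 * 262144 = 524288

Result: 524288
Multiplications needed: 6 (6 lines after 2^1)

2^19 = 524288. Using exponentiation by squaring, this requires 6 multiplications. The key idea: if the exponent is even, square the half-power; if odd, multiply by the base once.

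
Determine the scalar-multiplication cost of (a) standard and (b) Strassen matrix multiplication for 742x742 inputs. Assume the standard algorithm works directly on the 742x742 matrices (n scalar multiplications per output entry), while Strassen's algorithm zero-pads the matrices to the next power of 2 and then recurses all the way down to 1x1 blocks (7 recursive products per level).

Matrix multiplication for 742x742 matrices:

Strassen's algorithm requires power-of-2 dimensions. Pad 742x742 to 1024x1024 (next power of 2).

Standard algorithm: 742^3 = 408518488 multiplications
Strassen's algorithm: 7^(log2(1024)) = 7^10 = 282475249 multiplications
Savings: 408518488 - 282475249 = 126043239 multiplications

Standard: 408518488 multiplications (742^3). Strassen: 282475249 multiplications (7^10, after padding to 1024x1024). Strassen reduces 8 recursive multiplications to 7 at each level.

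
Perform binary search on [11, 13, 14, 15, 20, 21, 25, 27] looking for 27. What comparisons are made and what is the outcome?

Binary search for 27 in [11, 13, 14, 15, 20, 21, 25, 27]:

lo=0, hi=7, mid=3, arr[mid]=15 -> 15 < 27, search right half
lo=4, hi=7, mid=5, arr[mid]=21 -> 21 < 27, search right half
lo=6, hi=7, mid=6, arr[mid]=25 -> 25 < 27, search right half
lo=7, hi=7, mid=7, arr[mid]=27 -> Found target at index 7!

Binary search finds 27 at index 7 after 4 comparisons. The search repeatedly halves the search space by comparing with the middle element.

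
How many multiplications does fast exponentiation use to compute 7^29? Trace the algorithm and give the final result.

Computing 7^29 by squaring (build up from 7^1; each line after the first costs one multiplication):

7^1 = 7
7^2 = (7^1)^2 = 7^2 = 49
7^3 = 7 * 7^2 = 7 * 49 = 343
7^6 = (7^3)^2 = 343^2 = 117649
7^7 = 7 * 7^6 = 7 * 117649 = 823543
7^14 = (7^7)^2 = 823543^2 = 678223072849
7^28 = (7^14)^2 = 678223072849^2 = 459986536544739960976801
7^29 = 7 * 7^28 = 7 * 459986536544739960976801 = 3219905755813179726837607

Result: 3219905755813179726837607
Multiplications needed: 7 (7 lines after 7^1)

7^29 = 3219905755813179726837607. Using exponentiation by squaring, this requires 7 multiplications. The key idea: if the exponent is even, square the half-power; if odd, multiply by the base once.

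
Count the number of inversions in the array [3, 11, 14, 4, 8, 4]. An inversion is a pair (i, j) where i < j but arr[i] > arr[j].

Finding inversions in [3, 11, 14, 4, 8, 4]:

(1, 3): arr[1]=11 > arr[3]=4
(1, 4): arr[1]=11 > arr[4]=8
(1, 5): arr[1]=11 > arr[5]=4
(2, 3): arr[2]=14 > arr[3]=4
(2, 4): arr[2]=14 > arr[4]=8
(2, 5): arr[2]=14 > arr[5]=4
(4, 5): arr[4]=8 > arr[5]=4

Total inversions: 7

The array has 7 inversion(s): (1,3), (1,4), (1,5), (2,3), (2,4), (2,5), (4,5). Each pair (i,j) satisfies i < j and arr[i] > arr[j].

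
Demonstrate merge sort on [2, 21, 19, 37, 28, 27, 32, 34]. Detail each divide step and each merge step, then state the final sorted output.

Merge sort trace:

Split: [2, 21, 19, 37, 28, 27, 32, 34] -> [2, 21, 19, 37] and [28, 27, 32, 34]
  Split: [2, 21, 19, 37] -> [2, 21] and [19, 37]
    Split: [2, 21] -> [2] and [21]
    Merge: [2] + [21] -> [2, 21]
    Split: [19, 37] -> [19] and [37]
    Merge: [19] + [37] -> [19, 37]
  Merge: [2, 21] + [19, 37] -> [2, 19, 21, 37]
  Split: [28, 27, 32, 34] -> [28, 27] and [32, 34]
    Split: [28, 27] -> [28] and [27]
    Merge: [28] + [27] -> [27, 28]
    Split: [32, 34] -> [32] and [34]
    Merge: [32] + [34] -> [32, 34]
  Merge: [27, 28] + [32, 34] -> [27, 28, 32, 34]
Merge: [2, 19, 21, 37] + [27, 28, 32, 34] -> [2, 19, 21, 27, 28, 32, 34, 37]

Final sorted array: [2, 19, 21, 27, 28, 32, 34, 37]

The merge sort proceeds by recursively splitting the array and merging sorted halves.
After all merges, the sorted array is [2, 19, 21, 27, 28, 32, 34, 37].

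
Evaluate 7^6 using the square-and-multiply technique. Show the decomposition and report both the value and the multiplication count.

Computing 7^6 by squaring (build up from 7^1; each line after the first costs one multiplication):

7^1 = 7
7^2 = (7^1)^2 = 7^2 = 49
7^3 = 7 * 7^2 = 7 * 49 = 343
7^6 = (7^3)^2 = 343^2 = 117649

Result: 117649
Multiplications needed: 3 (3 lines after 7^1)

7^6 = 117649. Using exponentiation by squaring, this requires 3 multiplications. The key idea: if the exponent is even, square the half-power; if odd, multiply by the base once.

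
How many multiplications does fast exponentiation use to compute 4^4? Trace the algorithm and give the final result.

Computing 4^4 by squaring (build up from 4^1; each line after the first costs one multiplication):

4^1 = 4
4^2 = (4^1)^2 = 4^2 = 16
4^4 = (4^2)^2 = 16^2 = 256

Result: 256
Multiplications needed: 2 (2 lines after 4^1)

4^4 = 256. Using exponentiation by squaring, this requires 2 multiplications. The key idea: if the exponent is even, square the half-power; if odd, multiply by the base once.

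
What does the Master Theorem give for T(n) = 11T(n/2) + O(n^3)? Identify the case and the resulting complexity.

Master Theorem for T(n) = 11T(n/2) + O(n^3):

a = 11, b = 2, c = 3
log_b(a) = log_2(11) = 3.4594

Case 1: c = 3 < log_2(11) = 3.4594
T(n) = O(n^(log_2 11))

For T(n) = 11T(n/2) + O(n^3): log_2(11) = 3.4594. This is Case 1 of the Master Theorem (c < log_b(a), work dominated by leaves), giving O(n^(log_2 11)).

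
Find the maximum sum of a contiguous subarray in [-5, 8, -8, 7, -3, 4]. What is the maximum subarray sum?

Using Kadane's algorithm on [-5, 8, -8, 7, -3, 4]:

Scanning through the array:
Position 1 (value 8): max_ending_here = 8, max_so_far = 8
Position 2 (value -8): max_ending_here = 0, max_so_far = 8
Position 3 (value 7): max_ending_here = 7, max_so_far = 8
Position 4 (value -3): max_ending_here = 4, max_so_far = 8
Position 5 (value 4): max_ending_here = 8, max_so_far = 8

Maximum subarray: [8]
Maximum sum: 8

The maximum subarray is [8] with sum 8. This subarray runs from index 1 to index 1.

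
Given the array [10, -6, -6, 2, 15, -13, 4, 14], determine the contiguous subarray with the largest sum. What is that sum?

Using Kadane's algorithm on [10, -6, -6, 2, 15, -13, 4, 14]:

Scanning through the array:
Position 1 (value -6): max_ending_here = 4, max_so_far = 10
Position 2 (value -6): max_ending_here = -2, max_so_far = 10
Position 3 (value 2): max_ending_here = 2, max_so_far = 10
Position 4 (value 15): max_ending_here = 17, max_so_far = 17
Position 5 (value -13): max_ending_here = 4, max_so_far = 17
Position 6 (value 4): max_ending_here = 8, max_so_far = 17
Position 7 (value 14): max_ending_here = 22, max_so_far = 22

Maximum subarray: [2, 15, -13, 4, 14]
Maximum sum: 22

The maximum subarray is [2, 15, -13, 4, 14] with sum 22. This subarray runs from index 3 to index 7.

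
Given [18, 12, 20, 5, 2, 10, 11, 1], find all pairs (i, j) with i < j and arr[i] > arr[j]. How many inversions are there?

Finding inversions in [18, 12, 20, 5, 2, 10, 11, 1]:

(0, 1): arr[0]=18 > arr[1]=12
(0, 3): arr[0]=18 > arr[3]=5
(0, 4): arr[0]=18 > arr[4]=2
(0, 5): arr[0]=18 > arr[5]=10
(0, 6): arr[0]=18 > arr[6]=11
(0, 7): arr[0]=18 > arr[7]=1
(1, 3): arr[1]=12 > arr[3]=5
(1, 4): arr[1]=12 > arr[4]=2
(1, 5): arr[1]=12 > arr[5]=10
(1, 6): arr[1]=12 > arr[6]=11
(1, 7): arr[1]=12 > arr[7]=1
(2, 3): arr[2]=20 > arr[3]=5
(2, 4): arr[2]=20 > arr[4]=2
(2, 5): arr[2]=20 > arr[5]=10
(2, 6): arr[2]=20 > arr[6]=11
(2, 7): arr[2]=20 > arr[7]=1
(3, 4): arr[3]=5 > arr[4]=2
(3, 7): arr[3]=5 > arr[7]=1
(4, 7): arr[4]=2 > arr[7]=1
(5, 7): arr[5]=10 > arr[7]=1
(6, 7): arr[6]=11 > arr[7]=1

Total inversions: 21

The array has 21 inversion(s): (0,1), (0,3), (0,4), (0,5), (0,6), (0,7), (1,3), (1,4), (1,5), (1,6), (1,7), (2,3), (2,4), (2,5), (2,6), (2,7), (3,4), (3,7), (4,7), (5,7), (6,7). Each pair (i,j) satisfies i < j and arr[i] > arr[j].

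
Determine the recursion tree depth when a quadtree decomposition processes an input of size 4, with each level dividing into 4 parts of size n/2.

For divide and conquer with division factor 2:

Problem sizes at each level:
Level 0: 4
Level 1: 2
Level 2: 1

The root is level 0 and the size-1 base case is level 2 (the tree spans levels 0 through 2, i.e. 3 levels counting the root), so the depth is the number of divisions: log_2(4) = 2

The recursion tree depth is log_2(4) = 2. At each level, the problem size is divided by 2, so it takes 2 divisions to reduce to a base case of size 1. The algorithm makes 4 recursive calls at each level.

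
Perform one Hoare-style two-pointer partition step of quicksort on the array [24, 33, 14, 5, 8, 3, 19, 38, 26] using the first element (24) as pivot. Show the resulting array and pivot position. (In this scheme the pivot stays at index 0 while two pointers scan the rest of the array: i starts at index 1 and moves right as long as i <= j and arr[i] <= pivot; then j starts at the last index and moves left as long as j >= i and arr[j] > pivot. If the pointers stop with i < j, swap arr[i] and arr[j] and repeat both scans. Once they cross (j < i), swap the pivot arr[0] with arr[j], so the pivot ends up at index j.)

Hoare-style two-pointer partition with pivot = 24:

Initial array: [24, 33, 14, 5, 8, 3, 19, 38, 26]

Pointers start at i = 1, j = 8.
i stops at index 1 (arr[1]=33 > 24), j stops at index 6 (arr[6]=19 <= 24): swap arr[1] and arr[6], array becomes [24, 19, 14, 5, 8, 3, 33, 38, 26]
i ends at 6, j ends at 5: the pointers have crossed (j < i), so scanning stops.

Swap pivot arr[0] with arr[5] to place pivot at position 5: [3, 19, 14, 5, 8, 24, 33, 38, 26]
Pivot position: 5

After partitioning with pivot 24, the array becomes [3, 19, 14, 5, 8, 24, 33, 38, 26]. The pivot is placed at index 5. All elements to the left of the pivot are <= 24, and all elements to the right are > 24.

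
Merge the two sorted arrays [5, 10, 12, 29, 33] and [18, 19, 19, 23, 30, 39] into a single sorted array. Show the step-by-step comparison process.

Merging process:

Compare 5 vs 18: take 5 from left. Merged: [5]
Compare 10 vs 18: take 10 from left. Merged: [5, 10]
Compare 12 vs 18: take 12 from left. Merged: [5, 10, 12]
Compare 29 vs 18: take 18 from right. Merged: [5, 10, 12, 18]
Compare 29 vs 19: take 19 from right. Merged: [5, 10, 12, 18, 19]
Compare 29 vs 19: take 19 from right. Merged: [5, 10, 12, 18, 19, 19]
Compare 29 vs 23: take 23 from right. Merged: [5, 10, 12, 18, 19, 19, 23]
Compare 29 vs 30: take 29 from left. Merged: [5, 10, 12, 18, 19, 19, 23, 29]
Compare 33 vs 30: take 30 from right. Merged: [5, 10, 12, 18, 19, 19, 23, 29, 30]
Compare 33 vs 39: take 33 from left. Merged: [5, 10, 12, 18, 19, 19, 23, 29, 30, 33]
Append remaining from right: [39]. Merged: [5, 10, 12, 18, 19, 19, 23, 29, 30, 33, 39]

Final merged array: [5, 10, 12, 18, 19, 19, 23, 29, 30, 33, 39]
Total comparisons: 10

The merged array is [5, 10, 12, 18, 19, 19, 23, 29, 30, 33, 39], requiring 10 comparisons. The merge step runs in O(n) time where n is the total number of elements.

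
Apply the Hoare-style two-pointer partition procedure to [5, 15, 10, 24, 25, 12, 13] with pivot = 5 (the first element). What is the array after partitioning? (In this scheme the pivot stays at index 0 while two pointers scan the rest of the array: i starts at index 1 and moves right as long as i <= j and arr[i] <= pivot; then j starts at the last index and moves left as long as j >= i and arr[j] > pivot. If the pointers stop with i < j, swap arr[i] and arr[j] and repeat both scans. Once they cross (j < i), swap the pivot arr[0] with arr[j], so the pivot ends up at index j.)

Hoare-style two-pointer partition with pivot = 5:

Initial array: [5, 15, 10, 24, 25, 12, 13]

Pointers start at i = 1, j = 6.
i ends at 1, j ends at 0: the pointers have crossed (j < i), so scanning stops.

j = 0, so swapping arr[0] with arr[j] leaves the pivot at position 0: [5, 15, 10, 24, 25, 12, 13]
Pivot position: 0

After partitioning with pivot 5, the array becomes [5, 15, 10, 24, 25, 12, 13]. The pivot is placed at index 0. All elements to the left of the pivot are <= 5, and all elements to the right are > 5.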